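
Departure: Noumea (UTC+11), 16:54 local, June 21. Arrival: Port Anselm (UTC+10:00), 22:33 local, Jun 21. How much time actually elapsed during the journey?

Departure in UTC: 16:54 − 11:00 = 05:54 on Jun 21.
Arrival in UTC: 22:33 − 10:00 = 12:33 on Jun 21.
Elapsed = 12:33 − 05:54 = 6 hours 39 minutes.

6 hours 39 minutes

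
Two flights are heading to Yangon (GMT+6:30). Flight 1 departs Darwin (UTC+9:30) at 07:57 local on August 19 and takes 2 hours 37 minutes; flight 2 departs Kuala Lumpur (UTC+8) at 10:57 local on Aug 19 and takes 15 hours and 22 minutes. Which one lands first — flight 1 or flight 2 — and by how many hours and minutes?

the first, by 17 hours 15 minutes

Flight 1 in UTC: 07:57 − 9:30 = 22:27 on Aug 18.
+2 hours and 37 minutes → arrive 01:04 UTC on Aug 19.
Flight 2 in UTC: 10:57 − 8:00 = 02:57 on Aug 19.
+15 hours 22 minutes → arrive 18:19 UTC on Aug 19.
Flight 1 lands earlier by 17 hours 15 minutes.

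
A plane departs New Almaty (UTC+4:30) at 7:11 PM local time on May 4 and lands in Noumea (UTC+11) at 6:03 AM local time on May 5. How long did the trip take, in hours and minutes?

4 hours 22 minutes

Departure in UTC: 7:11 PM − 4:30 = 2:41 PM on May 4.
Arrival in UTC: 6:03 AM − 11:00 = 7:03 PM on May 4.
Elapsed = 7:03 PM − 2:41 PM = 4 hours 22 minutes.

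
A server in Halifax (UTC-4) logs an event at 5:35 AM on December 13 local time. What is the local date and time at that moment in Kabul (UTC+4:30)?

In UTC: 5:35 AM + 4:00 = 9:35 AM on Dec 13.
Kabul is UTC+4:30: 9:35 AM + 4:30 = 2:05 PM on Dec 13.

2:05 PM on December 13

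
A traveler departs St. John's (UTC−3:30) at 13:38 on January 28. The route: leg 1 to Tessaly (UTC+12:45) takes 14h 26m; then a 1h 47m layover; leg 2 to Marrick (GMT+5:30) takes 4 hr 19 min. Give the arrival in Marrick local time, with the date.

19:10 on January 29

Convert departure to UTC: 13:38 + 3:30 = 17:08 UTC on Jan 28.
Add 14 hours 26 minutes leg 1 → 07:34 UTC (Jan 29).
Add 1 hour 47 minutes layover in Tessaly → 09:21 UTC.
Add 4 hours 19 minutes leg 2 → 13:40 UTC.
Marrick is UTC+5:30, so local arrival = 13:40 + 5:30 = 19:10 on Jan 29.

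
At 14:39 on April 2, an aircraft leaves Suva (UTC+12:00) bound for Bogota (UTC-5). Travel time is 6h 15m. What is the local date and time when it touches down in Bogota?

03:54 on Apr 2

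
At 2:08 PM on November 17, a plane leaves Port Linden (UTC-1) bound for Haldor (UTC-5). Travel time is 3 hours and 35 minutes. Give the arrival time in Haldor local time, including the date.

1:43 PM on Nov 17

Convert departure to UTC: 2:08 PM + 1:00 = 3:08 PM UTC on Nov 17.
Add 3 hours 35 minutes travel time → 6:43 PM UTC.
Haldor is UTC−5:00, so local arrival = 6:43 PM − 5:00 = 1:43 PM on Nov 17.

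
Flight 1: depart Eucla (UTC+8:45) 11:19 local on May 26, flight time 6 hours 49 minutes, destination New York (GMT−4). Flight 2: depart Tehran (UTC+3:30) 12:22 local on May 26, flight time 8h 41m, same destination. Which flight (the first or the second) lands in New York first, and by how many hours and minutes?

Flight 1 in UTC: 11:19 − 8:45 = 02:34 on May 26.
+6 hours 49 minutes → arrive 09:23 UTC on May 26.
Flight 2 in UTC: 12:22 − 3:30 = 08:52 on May 26.
+8 hours 41 minutes → arrive 17:33 UTC on May 26.
Flight 1 lands earlier by 8 hours 10 minutes.

the first, by 8 hours 10 minutes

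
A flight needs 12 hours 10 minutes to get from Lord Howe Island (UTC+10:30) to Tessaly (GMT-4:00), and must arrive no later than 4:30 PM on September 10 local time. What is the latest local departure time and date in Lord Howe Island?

Target arrival in UTC: 4:30 PM + 4:00 = 8:30 PM on Sep 10.
Subtract 12 hours 10 minutes → departure 8:20 AM UTC on Sep 10.
Lord Howe Island is UTC+10:30: 8:20 AM + 10:30 = 6:50 PM on Sep 10.

6:50 PM on September 10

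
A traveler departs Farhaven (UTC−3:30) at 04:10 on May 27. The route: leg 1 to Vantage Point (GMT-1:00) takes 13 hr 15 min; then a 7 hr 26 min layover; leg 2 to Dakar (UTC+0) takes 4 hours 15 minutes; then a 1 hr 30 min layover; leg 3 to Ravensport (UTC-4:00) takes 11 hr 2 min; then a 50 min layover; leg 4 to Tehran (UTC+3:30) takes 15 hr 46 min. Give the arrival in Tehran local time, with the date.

Convert departure to UTC: 04:10 + 3:30 = 07:40 UTC on May 27.
Add 13 hours and 15 minutes leg 1 → 20:55 UTC.
Add 7 hours 26 minutes layover in Vantage Point → 04:21 UTC (May 28).
Add 4 hours 15 minutes leg 2 → 08:36 UTC.
Add 1 hour and 30 minutes layover in Dakar → 10:06 UTC.
Add 11 hours and 2 minutes leg 3 → 21:08 UTC.
Add 50 minutes layover in Ravensport → 21:58 UTC.
Add 15 hours 46 minutes leg 4 → 13:44 UTC (May 29).
Tehran is UTC+3:30, so local arrival = 13:44 + 3:30 = 17:14 on May 29.

17:14 on May 29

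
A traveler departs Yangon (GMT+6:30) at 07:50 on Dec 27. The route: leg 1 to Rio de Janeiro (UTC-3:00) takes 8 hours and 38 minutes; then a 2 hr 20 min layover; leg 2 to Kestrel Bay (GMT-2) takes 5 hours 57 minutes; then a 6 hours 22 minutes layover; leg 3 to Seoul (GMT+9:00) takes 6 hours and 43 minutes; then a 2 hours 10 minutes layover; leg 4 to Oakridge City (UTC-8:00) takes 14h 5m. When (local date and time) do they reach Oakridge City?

15:35 on December 28

Convert departure to UTC: 07:50 − 6:30 = 01:20 UTC on Dec 27.
Add 8 hours and 38 minutes leg 1 → 09:58 UTC.
Add 2 hours and 20 minutes layover in Rio de Janeiro → 12:18 UTC.
Add 5 hours and 57 minutes leg 2 → 18:15 UTC.
Add 6 hours 22 minutes layover in Kestrel Bay → 00:37 UTC (Dec 28).
Add 6 hours 43 minutes leg 3 → 07:20 UTC.
Add 2 hours and 10 minutes layover in Seoul → 09:30 UTC.
Add 14 hours 5 minutes leg 4 → 23:35 UTC.
Oakridge City is UTC−8:00, so local arrival = 23:35 − 8:00 = 15:35 on Dec 28.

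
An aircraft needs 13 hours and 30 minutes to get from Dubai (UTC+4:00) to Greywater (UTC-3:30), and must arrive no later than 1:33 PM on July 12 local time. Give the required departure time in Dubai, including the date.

Target arrival in UTC: 1:33 PM + 3:30 = 5:03 PM on Jul 12.
Subtract 13 hours and 30 minutes → departure 3:33 AM UTC on Jul 12.
Dubai is UTC+4:00: 3:33 AM + 4:00 = 7:33 AM on Jul 12.

7:33 AM on Jul 12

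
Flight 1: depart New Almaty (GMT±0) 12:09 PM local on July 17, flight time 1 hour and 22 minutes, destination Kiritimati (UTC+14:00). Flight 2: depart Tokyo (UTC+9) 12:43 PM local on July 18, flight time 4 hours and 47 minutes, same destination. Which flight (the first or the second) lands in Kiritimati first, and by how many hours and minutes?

Flight 1 departs at 12:09 PM UTC (Jul 17).
+1 hour 22 minutes → arrive 1:31 PM UTC on Jul 17.
Flight 2 in UTC: 12:43 PM − 9:00 = 3:43 AM on Jul 18.
+4 hours 47 minutes → arrive 8:30 AM UTC on Jul 18.
Flight 1 lands earlier by 18 hours 59 minutes.

the first, by 18 hours 59 minutes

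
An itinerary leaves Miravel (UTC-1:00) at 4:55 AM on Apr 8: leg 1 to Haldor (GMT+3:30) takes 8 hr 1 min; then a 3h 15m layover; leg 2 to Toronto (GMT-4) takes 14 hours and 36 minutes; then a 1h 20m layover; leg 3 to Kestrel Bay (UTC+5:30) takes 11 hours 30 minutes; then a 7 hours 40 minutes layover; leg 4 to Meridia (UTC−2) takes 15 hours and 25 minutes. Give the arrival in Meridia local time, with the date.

Convert departure to UTC: 4:55 AM + 1:00 = 5:55 AM UTC on Apr 8.
Add 8 hours and 1 minute leg 1 → 1:56 PM UTC.
Add 3 hours and 15 minutes layover in Haldor → 5:11 PM UTC.
Add 14 hours and 36 minutes leg 2 → 7:47 AM UTC (Apr 9).
Add 1 hour and 20 minutes layover in Toronto → 9:07 AM UTC.
Add 11 hours and 30 minutes leg 3 → 8:37 PM UTC.
Add 7 hours and 40 minutes layover in Kestrel Bay → 4:17 AM UTC (Apr 10).
Add 15 hours 25 minutes leg 4 → 7:42 PM UTC.
Meridia is UTC−2:00, so local arrival = 7:42 PM − 2:00 = 5:42 PM on Apr 10.

5:42 PM on April 10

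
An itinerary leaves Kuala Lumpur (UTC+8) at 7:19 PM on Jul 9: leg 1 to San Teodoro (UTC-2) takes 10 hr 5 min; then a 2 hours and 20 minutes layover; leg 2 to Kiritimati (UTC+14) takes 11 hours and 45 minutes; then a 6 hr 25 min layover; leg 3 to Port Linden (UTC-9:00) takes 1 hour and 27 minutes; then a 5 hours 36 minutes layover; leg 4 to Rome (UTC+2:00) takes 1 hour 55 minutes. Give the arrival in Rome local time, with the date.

4:52 AM on July 11

Convert departure to UTC: 7:19 PM − 8:00 = 11:19 AM UTC on Jul 9.
Add 10 hours 5 minutes leg 1 → 9:24 PM UTC.
Add 2 hours and 20 minutes layover in San Teodoro → 11:44 PM UTC.
Add 11 hours 45 minutes leg 2 → 11:29 AM UTC (Jul 10).
Add 6 hours and 25 minutes layover in Kiritimati → 5:54 PM UTC.
Add 1 hour 27 minutes leg 3 → 7:21 PM UTC.
Add 5 hours 36 minutes layover in Port Linden → 12:57 AM UTC (Jul 11).
Add 1 hour and 55 minutes leg 4 → 2:52 AM UTC.
Rome is UTC+2:00, so local arrival = 2:52 AM + 2:00 = 4:52 AM on Jul 11.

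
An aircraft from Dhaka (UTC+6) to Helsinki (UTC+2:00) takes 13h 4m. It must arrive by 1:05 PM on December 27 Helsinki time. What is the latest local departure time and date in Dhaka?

Target arrival in UTC: 1:05 PM − 2:00 = 11:05 AM on Dec 27.
Subtract 13 hours and 4 minutes → departure 10:01 PM UTC on Dec 26.
Dhaka is UTC+6:00: 10:01 PM + 6:00 = 4:01 AM on Dec 27.

4:01 AM on December 27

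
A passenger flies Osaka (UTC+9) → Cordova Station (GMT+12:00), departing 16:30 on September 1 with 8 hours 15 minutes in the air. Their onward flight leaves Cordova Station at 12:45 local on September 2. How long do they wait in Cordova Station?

Convert departure to UTC: 16:30 − 9:00 = 07:30 UTC on Sep 1.
Add 8 hours 15 minutes flight time → 15:45 UTC.
Cordova Station is UTC+12:00, so local arrival = 15:45 + 12:00 = 03:45 on Sep 2.
Layover = 12:45 − 03:45 = 9 hours.

9 hours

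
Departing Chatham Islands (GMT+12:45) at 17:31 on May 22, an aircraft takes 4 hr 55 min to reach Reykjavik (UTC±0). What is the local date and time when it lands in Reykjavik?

09:41 on May 22

Convert departure to UTC: 17:31 − 12:45 = 04:46 UTC on May 22.
Add 4 hours and 55 minutes travel time → 09:41 UTC.
Reykjavik is UTC+0, so local arrival is the same: 09:41 on May 22.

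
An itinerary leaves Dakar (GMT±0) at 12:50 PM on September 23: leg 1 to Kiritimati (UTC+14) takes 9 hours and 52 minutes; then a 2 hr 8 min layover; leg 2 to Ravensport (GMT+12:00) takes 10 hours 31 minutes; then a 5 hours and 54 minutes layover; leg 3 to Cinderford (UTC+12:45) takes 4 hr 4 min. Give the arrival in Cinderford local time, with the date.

10:04 AM on Sep 25

Dakar is at UTC+0, so departure is already 12:50 PM UTC on Sep 23.
Add 9 hours 52 minutes leg 1 → 10:42 PM UTC.
Add 2 hours 8 minutes layover in Kiritimati → 12:50 AM UTC (Sep 24).
Add 10 hours 31 minutes leg 2 → 11:21 AM UTC.
Add 5 hours and 54 minutes layover in Ravensport → 5:15 PM UTC.
Add 4 hours 4 minutes leg 3 → 9:19 PM UTC.
Cinderford is UTC+12:45, so local arrival = 9:19 PM + 12:45 = 10:04 AM on Sep 25.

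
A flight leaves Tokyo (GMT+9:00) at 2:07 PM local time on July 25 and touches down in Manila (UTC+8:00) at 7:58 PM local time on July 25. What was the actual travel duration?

6 hours 51 minutes

Departure in UTC: 2:07 PM − 9:00 = 5:07 AM on Jul 25.
Arrival in UTC: 7:58 PM − 8:00 = 11:58 AM on Jul 25.
Elapsed = 11:58 AM − 5:07 AM = 6 hours 51 minutes.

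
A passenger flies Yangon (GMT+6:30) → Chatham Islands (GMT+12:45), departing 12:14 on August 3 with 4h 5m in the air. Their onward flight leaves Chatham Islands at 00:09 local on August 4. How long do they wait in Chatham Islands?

1 hour 35 minutes

Convert departure to UTC: 12:14 − 6:30 = 05:44 UTC on Aug 3.
Add 4 hours 5 minutes flight time → 09:49 UTC.
Chatham Islands is UTC+12:45, so local arrival = 09:49 + 12:45 = 22:34 on Aug 3.
Layover = 00:09 − 22:34 (+1 day) = 1 hour 35 minutes.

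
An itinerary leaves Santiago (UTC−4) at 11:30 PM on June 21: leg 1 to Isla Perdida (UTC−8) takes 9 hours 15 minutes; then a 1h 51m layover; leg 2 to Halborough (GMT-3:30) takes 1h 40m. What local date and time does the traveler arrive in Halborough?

12:46 PM on Jun 22

Convert departure to UTC: 11:30 PM + 4:00 = 3:30 AM UTC on Jun 22.
Add 9 hours and 15 minutes leg 1 → 12:45 PM UTC.
Add 1 hour and 51 minutes layover in Isla Perdida → 2:36 PM UTC.
Add 1 hour 40 minutes leg 2 → 4:16 PM UTC.
Halborough is UTC−3:30, so local arrival = 4:16 PM − 3:30 = 12:46 PM on Jun 22.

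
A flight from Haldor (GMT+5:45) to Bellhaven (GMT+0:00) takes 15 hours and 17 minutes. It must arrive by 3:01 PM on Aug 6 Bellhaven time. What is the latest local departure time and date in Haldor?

Target arrival is already UTC: 3:01 PM on Aug 6.
Subtract 15 hours and 17 minutes → departure 11:44 PM UTC on Aug 5.
Haldor is UTC+5:45: 11:44 PM + 5:45 = 5:29 AM on Aug 6.

5:29 AM on August 6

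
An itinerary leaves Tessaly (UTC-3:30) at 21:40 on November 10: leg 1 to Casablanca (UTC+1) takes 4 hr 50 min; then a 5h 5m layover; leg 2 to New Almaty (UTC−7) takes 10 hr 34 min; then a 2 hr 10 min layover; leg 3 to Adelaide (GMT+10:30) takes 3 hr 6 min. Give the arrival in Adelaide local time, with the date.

13:25 on November 12

Convert departure to UTC: 21:40 + 3:30 = 01:10 UTC on Nov 11.
Add 4 hours 50 minutes leg 1 → 06:00 UTC.
Add 5 hours 5 minutes layover in Casablanca → 11:05 UTC.
Add 10 hours 34 minutes leg 2 → 21:39 UTC.
Add 2 hours 10 minutes layover in New Almaty → 23:49 UTC.
Add 3 hours 6 minutes leg 3 → 02:55 UTC (Nov 12).
Adelaide is UTC+10:30, so local arrival = 02:55 + 10:30 = 13:25 on Nov 12.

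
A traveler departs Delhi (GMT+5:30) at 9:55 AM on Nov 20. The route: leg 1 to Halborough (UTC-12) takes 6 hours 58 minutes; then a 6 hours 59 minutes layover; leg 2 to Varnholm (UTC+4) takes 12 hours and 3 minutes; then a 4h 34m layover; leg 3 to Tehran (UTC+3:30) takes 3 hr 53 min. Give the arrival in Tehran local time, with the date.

Convert departure to UTC: 9:55 AM − 5:30 = 4:25 AM UTC on Nov 20.
Add 6 hours 58 minutes leg 1 → 11:23 AM UTC.
Add 6 hours and 59 minutes layover in Halborough → 6:22 PM UTC.
Add 12 hours 3 minutes leg 2 → 6:25 AM UTC (Nov 21).
Add 4 hours and 34 minutes layover in Varnholm → 10:59 AM UTC.
Add 3 hours 53 minutes leg 3 → 2:52 PM UTC.
Tehran is UTC+3:30, so local arrival = 2:52 PM + 3:30 = 6:22 PM on Nov 21.

6:22 PM on November 21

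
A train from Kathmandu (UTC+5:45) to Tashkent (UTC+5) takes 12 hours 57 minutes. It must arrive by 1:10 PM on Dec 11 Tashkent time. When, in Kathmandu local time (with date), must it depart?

Target arrival in UTC: 1:10 PM − 5:00 = 8:10 AM on Dec 11.
Subtract 12 hours 57 minutes → departure 7:13 PM UTC on Dec 10.
Kathmandu is UTC+5:45: 7:13 PM + 5:45 = 12:58 AM on Dec 11.

12:58 AM on December 11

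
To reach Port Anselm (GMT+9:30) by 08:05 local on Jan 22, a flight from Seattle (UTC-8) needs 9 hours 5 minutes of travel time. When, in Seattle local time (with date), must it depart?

Target arrival in UTC: 08:05 − 9:30 = 22:35 on Jan 21.
Subtract 9 hours and 5 minutes → departure 13:30 UTC on Jan 21.
Seattle is UTC−8:00: 13:30 − 8:00 = 05:30 on Jan 21.

05:30 on Jan 21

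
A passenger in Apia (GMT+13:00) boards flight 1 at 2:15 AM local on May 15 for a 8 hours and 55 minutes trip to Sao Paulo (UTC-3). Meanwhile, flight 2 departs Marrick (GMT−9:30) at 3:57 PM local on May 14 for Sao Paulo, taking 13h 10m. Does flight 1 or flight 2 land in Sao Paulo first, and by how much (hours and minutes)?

Flight 1 in UTC: 2:15 AM − 13:00 = 1:15 PM on May 14.
+8 hours 55 minutes → arrive 10:10 PM UTC on May 14.
Flight 2 in UTC: 3:57 PM + 9:30 = 1:27 AM on May 15.
+13 hours 10 minutes → arrive 2:37 PM UTC on May 15.
Flight 1 lands earlier by 16 hours 27 minutes.

the first, by 16 hours 27 minutes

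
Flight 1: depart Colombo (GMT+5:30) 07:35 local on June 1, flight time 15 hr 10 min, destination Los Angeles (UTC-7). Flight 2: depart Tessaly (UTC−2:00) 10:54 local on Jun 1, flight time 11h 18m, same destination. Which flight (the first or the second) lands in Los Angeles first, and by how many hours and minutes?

Flight 1 in UTC: 07:35 − 5:30 = 02:05 on Jun 1.
+15 hours and 10 minutes → arrive 17:15 UTC on Jun 1.
Flight 2 in UTC: 10:54 + 2:00 = 12:54 on Jun 1.
+11 hours and 18 minutes → arrive 00:12 UTC on Jun 2.
Flight 1 lands earlier by 6 hours 57 minutes.

the first, by 6 hours 57 minutes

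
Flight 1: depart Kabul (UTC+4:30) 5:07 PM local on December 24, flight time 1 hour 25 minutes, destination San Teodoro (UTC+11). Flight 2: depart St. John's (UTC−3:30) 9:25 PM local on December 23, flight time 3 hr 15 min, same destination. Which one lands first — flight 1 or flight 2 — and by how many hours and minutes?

the second, by 9 hours 52 minutes

Flight 1 in UTC: 5:07 PM − 4:30 = 12:37 PM on Dec 24.
+1 hour 25 minutes → arrive 2:02 PM UTC on Dec 24.
Flight 2 in UTC: 9:25 PM + 3:30 = 12:55 AM on Dec 24.
+3 hours and 15 minutes → arrive 4:10 AM UTC on Dec 24.
Flight 2 lands earlier by 9 hours 52 minutes.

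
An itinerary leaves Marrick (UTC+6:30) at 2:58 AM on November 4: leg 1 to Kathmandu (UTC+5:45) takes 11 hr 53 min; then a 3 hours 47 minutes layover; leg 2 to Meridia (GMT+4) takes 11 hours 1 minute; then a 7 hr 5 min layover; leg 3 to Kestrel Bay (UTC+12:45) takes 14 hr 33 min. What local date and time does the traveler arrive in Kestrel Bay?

Convert departure to UTC: 2:58 AM − 6:30 = 8:28 PM UTC on Nov 3.
Add 11 hours 53 minutes leg 1 → 8:21 AM UTC (Nov 4).
Add 3 hours 47 minutes layover in Kathmandu → 12:08 PM UTC.
Add 11 hours 1 minute leg 2 → 11:09 PM UTC.
Add 7 hours 5 minutes layover in Meridia → 6:14 AM UTC (Nov 5).
Add 14 hours and 33 minutes leg 3 → 8:47 PM UTC.
Kestrel Bay is UTC+12:45, so local arrival = 8:47 PM + 12:45 = 9:32 AM on Nov 6.

9:32 AM on Nov 6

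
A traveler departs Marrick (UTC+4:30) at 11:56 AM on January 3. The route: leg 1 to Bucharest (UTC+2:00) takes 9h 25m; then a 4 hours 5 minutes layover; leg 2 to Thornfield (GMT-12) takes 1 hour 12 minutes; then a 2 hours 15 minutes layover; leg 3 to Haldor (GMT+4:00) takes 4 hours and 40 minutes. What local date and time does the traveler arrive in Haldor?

Convert departure to UTC: 11:56 AM − 4:30 = 7:26 AM UTC on Jan 3.
Add 9 hours and 25 minutes leg 1 → 4:51 PM UTC.
Add 4 hours and 5 minutes layover in Bucharest → 8:56 PM UTC.
Add 1 hour and 12 minutes leg 2 → 10:08 PM UTC.
Add 2 hours 15 minutes layover in Thornfield → 12:23 AM UTC (Jan 4).
Add 4 hours and 40 minutes leg 3 → 5:03 AM UTC.
Haldor is UTC+4:00, so local arrival = 5:03 AM + 4:00 = 9:03 AM on Jan 4.

9:03 AM on January 4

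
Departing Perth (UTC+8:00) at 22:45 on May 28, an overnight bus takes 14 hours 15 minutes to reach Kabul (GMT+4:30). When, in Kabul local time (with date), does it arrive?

Convert departure to UTC: 22:45 − 8:00 = 14:45 UTC on May 28.
Add 14 hours 15 minutes travel time → 05:00 UTC (May 29).
Kabul is UTC+4:30, so local arrival = 05:00 + 4:30 = 09:30 on May 29.

09:30 on May 29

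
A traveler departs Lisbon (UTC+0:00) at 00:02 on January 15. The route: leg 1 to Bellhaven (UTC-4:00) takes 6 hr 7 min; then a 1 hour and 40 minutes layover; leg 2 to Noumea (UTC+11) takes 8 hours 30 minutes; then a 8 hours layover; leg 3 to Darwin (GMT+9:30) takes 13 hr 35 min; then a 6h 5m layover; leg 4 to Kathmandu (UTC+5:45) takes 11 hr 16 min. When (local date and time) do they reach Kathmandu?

Lisbon is at UTC+0, so departure is already 00:02 UTC on Jan 15.
Add 6 hours 7 minutes leg 1 → 06:09 UTC.
Add 1 hour 40 minutes layover in Bellhaven → 07:49 UTC.
Add 8 hours 30 minutes leg 2 → 16:19 UTC.
Add 8 hours layover in Noumea → 00:19 UTC (Jan 16).
Add 13 hours 35 minutes leg 3 → 13:54 UTC.
Add 6 hours 5 minutes layover in Darwin → 19:59 UTC.
Add 11 hours 16 minutes leg 4 → 07:15 UTC (Jan 17).
Kathmandu is UTC+5:45, so local arrival = 07:15 + 5:45 = 13:00 on Jan 17.

13:00 on January 17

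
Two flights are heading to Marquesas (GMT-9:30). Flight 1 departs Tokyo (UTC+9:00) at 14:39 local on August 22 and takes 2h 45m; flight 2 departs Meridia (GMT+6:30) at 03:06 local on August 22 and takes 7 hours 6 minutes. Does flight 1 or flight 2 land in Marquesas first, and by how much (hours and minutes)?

Flight 1 in UTC: 14:39 − 9:00 = 05:39 on Aug 22.
+2 hours 45 minutes → arrive 08:24 UTC on Aug 22.
Flight 2 in UTC: 03:06 − 6:30 = 20:36 on Aug 21.
+7 hours and 6 minutes → arrive 03:42 UTC on Aug 22.
Flight 2 lands earlier by 4 hours 42 minutes.

the second, by 4 hours 42 minutes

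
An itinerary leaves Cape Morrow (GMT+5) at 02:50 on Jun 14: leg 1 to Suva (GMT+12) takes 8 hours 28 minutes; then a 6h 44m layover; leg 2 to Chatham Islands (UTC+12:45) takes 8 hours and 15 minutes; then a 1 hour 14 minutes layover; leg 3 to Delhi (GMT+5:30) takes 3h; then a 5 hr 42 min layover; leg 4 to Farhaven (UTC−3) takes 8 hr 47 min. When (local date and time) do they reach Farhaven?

13:00 on June 15

Convert departure to UTC: 02:50 − 5:00 = 21:50 UTC on Jun 13.
Add 8 hours and 28 minutes leg 1 → 06:18 UTC (Jun 14).
Add 6 hours 44 minutes layover in Suva → 13:02 UTC.
Add 8 hours 15 minutes leg 2 → 21:17 UTC.
Add 1 hour 14 minutes layover in Chatham Islands → 22:31 UTC.
Add 3 hours leg 3 → 01:31 UTC (Jun 15).
Add 5 hours 42 minutes layover in Delhi → 07:13 UTC.
Add 8 hours 47 minutes leg 4 → 16:00 UTC.
Farhaven is UTC−3:00, so local arrival = 16:00 − 3:00 = 13:00 on Jun 15.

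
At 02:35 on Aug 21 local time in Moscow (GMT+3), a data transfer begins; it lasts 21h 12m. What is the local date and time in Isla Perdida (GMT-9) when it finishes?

Convert start to UTC: 02:35 − 3:00 = 23:35 UTC on Aug 20.
Add 21 hours 12 minutes duration → 20:47 UTC (Aug 21).
Isla Perdida is UTC−9:00, so local end time = 20:47 − 9:00 = 11:47 on Aug 21.

11:47 on August 21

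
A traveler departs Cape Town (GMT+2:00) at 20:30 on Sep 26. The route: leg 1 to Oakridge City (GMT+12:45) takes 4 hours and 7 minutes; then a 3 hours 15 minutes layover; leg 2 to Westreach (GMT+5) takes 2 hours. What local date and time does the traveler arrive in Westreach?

08:52 on September 27

Convert departure to UTC: 20:30 − 2:00 = 18:30 UTC on Sep 26.
Add 4 hours 7 minutes leg 1 → 22:37 UTC.
Add 3 hours and 15 minutes layover in Oakridge City → 01:52 UTC (Sep 27).
Add 2 hours leg 2 → 03:52 UTC.
Westreach is UTC+5:00, so local arrival = 03:52 + 5:00 = 08:52 on Sep 27.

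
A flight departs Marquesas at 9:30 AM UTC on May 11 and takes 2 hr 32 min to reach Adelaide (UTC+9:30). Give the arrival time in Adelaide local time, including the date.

9:32 PM on May 11

Departure is given in UTC: 9:30 AM on May 11.
Add 2 hours 32 minutes → 12:02 PM UTC.
Adelaide is UTC+9:30: 12:02 PM + 9:30 = 9:32 PM on May 11.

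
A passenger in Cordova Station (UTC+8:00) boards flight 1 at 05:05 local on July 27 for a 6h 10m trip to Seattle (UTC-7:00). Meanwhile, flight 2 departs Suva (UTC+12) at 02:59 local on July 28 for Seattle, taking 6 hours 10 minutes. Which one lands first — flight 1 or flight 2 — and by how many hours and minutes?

Flight 1 in UTC: 05:05 − 8:00 = 21:05 on Jul 26.
+6 hours and 10 minutes → arrive 03:15 UTC on Jul 27.
Flight 2 in UTC: 02:59 − 12:00 = 14:59 on Jul 27.
+6 hours and 10 minutes → arrive 21:09 UTC on Jul 27.
Flight 1 lands earlier by 17 hours 54 minutes.

the first, by 17 hours 54 minutes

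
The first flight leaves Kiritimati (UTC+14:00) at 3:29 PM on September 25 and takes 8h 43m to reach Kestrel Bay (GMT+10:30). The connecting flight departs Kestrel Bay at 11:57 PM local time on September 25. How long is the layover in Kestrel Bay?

Convert departure to UTC: 3:29 PM − 14:00 = 1:29 AM UTC on Sep 25.
Add 8 hours 43 minutes flight time → 10:12 AM UTC.
Kestrel Bay is UTC+10:30, so local arrival = 10:12 AM + 10:30 = 8:42 PM on Sep 25.
Layover = 11:57 PM − 8:42 PM = 3 hours 15 minutes.

3 hours 15 minutes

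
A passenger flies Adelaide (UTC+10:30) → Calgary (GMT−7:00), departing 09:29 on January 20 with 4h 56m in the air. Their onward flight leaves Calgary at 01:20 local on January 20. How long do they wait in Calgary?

Convert departure to UTC: 09:29 − 10:30 = 22:59 UTC on Jan 19.
Add 4 hours and 56 minutes flight time → 03:55 UTC (Jan 20).
Calgary is UTC−7:00, so local arrival = 03:55 − 7:00 = 20:55 on Jan 19.
Layover = 01:20 − 20:55 (+1 day) = 4 hours 25 minutes.

4 hours 25 minutes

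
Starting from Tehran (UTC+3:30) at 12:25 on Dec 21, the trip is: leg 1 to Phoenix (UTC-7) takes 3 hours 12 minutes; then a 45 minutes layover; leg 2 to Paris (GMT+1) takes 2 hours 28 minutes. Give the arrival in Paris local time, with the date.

16:20 on December 21

Convert departure to UTC: 12:25 − 3:30 = 08:55 UTC on Dec 21.
Add 3 hours 12 minutes leg 1 → 12:07 UTC.
Add 45 minutes layover in Phoenix → 12:52 UTC.
Add 2 hours 28 minutes leg 2 → 15:20 UTC.
Paris is UTC+1:00, so local arrival = 15:20 + 1:00 = 16:20 on Dec 21.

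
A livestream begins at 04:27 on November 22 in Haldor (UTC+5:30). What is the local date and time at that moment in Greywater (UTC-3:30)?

19:27 on November 21

Greywater is 9:00 behind Haldor.
Shift by the zone difference: 04:27 − 9:00 = 19:27 on Nov 21 in Greywater.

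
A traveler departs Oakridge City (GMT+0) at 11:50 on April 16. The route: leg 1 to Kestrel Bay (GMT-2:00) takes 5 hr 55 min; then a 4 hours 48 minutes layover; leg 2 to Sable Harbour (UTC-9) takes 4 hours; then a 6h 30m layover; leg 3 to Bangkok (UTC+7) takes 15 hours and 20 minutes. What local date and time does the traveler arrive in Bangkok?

Oakridge City is at UTC+0, so departure is already 11:50 UTC on Apr 16.
Add 5 hours 55 minutes leg 1 → 17:45 UTC.
Add 4 hours and 48 minutes layover in Kestrel Bay → 22:33 UTC.
Add 4 hours leg 2 → 02:33 UTC (Apr 17).
Add 6 hours 30 minutes layover in Sable Harbour → 09:03 UTC.
Add 15 hours 20 minutes leg 3 → 00:23 UTC (Apr 18).
Bangkok is UTC+7:00, so local arrival = 00:23 + 7:00 = 07:23 on Apr 18.

07:23 on April 18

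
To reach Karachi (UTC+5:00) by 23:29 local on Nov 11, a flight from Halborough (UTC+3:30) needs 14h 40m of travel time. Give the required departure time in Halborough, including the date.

Target arrival in UTC: 23:29 − 5:00 = 18:29 on Nov 11.
Subtract 14 hours and 40 minutes → departure 03:49 UTC on Nov 11.
Halborough is UTC+3:30: 03:49 + 3:30 = 07:19 on Nov 11.

07:19 on Nov 11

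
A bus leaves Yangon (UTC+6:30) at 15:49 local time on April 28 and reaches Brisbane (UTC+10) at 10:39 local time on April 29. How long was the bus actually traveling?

Departure in UTC: 15:49 − 6:30 = 09:19 on Apr 28.
Arrival in UTC: 10:39 − 10:00 = 00:39 on Apr 29.
Elapsed = 00:39 − 09:19 (+1 day) = 15 hours 20 minutes.

15 hours 20 minutes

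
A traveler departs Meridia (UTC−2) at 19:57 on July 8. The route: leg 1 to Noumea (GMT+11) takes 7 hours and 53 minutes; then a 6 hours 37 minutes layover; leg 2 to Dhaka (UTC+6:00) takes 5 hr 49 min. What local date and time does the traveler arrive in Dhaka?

00:16 on Jul 10

Convert departure to UTC: 19:57 + 2:00 = 21:57 UTC on Jul 8.
Add 7 hours and 53 minutes leg 1 → 05:50 UTC (Jul 9).
Add 6 hours and 37 minutes layover in Noumea → 12:27 UTC.
Add 5 hours and 49 minutes leg 2 → 18:16 UTC.
Dhaka is UTC+6:00, so local arrival = 18:16 + 6:00 = 00:16 on Jul 10.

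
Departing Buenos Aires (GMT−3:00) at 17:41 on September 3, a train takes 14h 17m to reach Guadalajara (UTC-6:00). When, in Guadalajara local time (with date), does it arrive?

04:58 on Sep 4

Guadalajara is 3:00 behind Buenos Aires.
After 14 hours and 17 minutes it is 07:58 (Sep 4) in Buenos Aires.
Shift by the zone difference: 07:58 − 3:00 = 04:58 on Sep 4 in Guadalajara.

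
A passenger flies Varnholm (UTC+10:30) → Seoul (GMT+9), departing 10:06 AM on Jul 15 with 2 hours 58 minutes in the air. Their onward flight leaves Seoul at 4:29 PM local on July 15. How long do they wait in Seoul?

Convert departure to UTC: 10:06 AM − 10:30 = 11:36 PM UTC on Jul 14.
Add 2 hours 58 minutes flight time → 2:34 AM UTC (Jul 15).
Seoul is UTC+9:00, so local arrival = 2:34 AM + 9:00 = 11:34 AM on Jul 15.
Layover = 4:29 PM − 11:34 AM = 4 hours 55 minutes.

4 hours 55 minutes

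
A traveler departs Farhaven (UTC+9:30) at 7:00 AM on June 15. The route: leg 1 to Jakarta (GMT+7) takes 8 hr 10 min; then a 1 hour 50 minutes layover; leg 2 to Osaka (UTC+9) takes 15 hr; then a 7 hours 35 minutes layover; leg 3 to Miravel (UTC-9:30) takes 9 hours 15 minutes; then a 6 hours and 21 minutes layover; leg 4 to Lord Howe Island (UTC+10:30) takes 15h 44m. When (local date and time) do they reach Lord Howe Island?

11:55 PM on Jun 17

Convert departure to UTC: 7:00 AM − 9:30 = 9:30 PM UTC on Jun 14.
Add 8 hours 10 minutes leg 1 → 5:40 AM UTC (Jun 15).
Add 1 hour 50 minutes layover in Jakarta → 7:30 AM UTC.
Add 15 hours leg 2 → 10:30 PM UTC.
Add 7 hours and 35 minutes layover in Osaka → 6:05 AM UTC (Jun 16).
Add 9 hours 15 minutes leg 3 → 3:20 PM UTC.
Add 6 hours and 21 minutes layover in Miravel → 9:41 PM UTC.
Add 15 hours 44 minutes leg 4 → 1:25 PM UTC (Jun 17).
Lord Howe Island is UTC+10:30, so local arrival = 1:25 PM + 10:30 = 11:55 PM on Jun 17.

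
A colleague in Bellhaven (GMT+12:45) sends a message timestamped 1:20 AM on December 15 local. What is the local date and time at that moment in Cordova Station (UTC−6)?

6:35 AM on Dec 14

In UTC: 1:20 AM − 12:45 = 12:35 PM on Dec 14.
Cordova Station is UTC−6:00: 12:35 PM − 6:00 = 6:35 AM on Dec 14.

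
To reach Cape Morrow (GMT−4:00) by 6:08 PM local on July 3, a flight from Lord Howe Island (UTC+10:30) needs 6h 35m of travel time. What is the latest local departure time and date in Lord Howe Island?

2:03 AM on July 4

Target arrival in UTC: 6:08 PM + 4:00 = 10:08 PM on Jul 3.
Subtract 6 hours and 35 minutes → departure 3:33 PM UTC on Jul 3.
Lord Howe Island is UTC+10:30: 3:33 PM + 10:30 = 2:03 AM on Jul 4.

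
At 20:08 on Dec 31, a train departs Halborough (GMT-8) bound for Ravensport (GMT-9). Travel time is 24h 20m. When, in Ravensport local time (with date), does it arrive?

Convert departure to UTC: 20:08 + 8:00 = 04:08 UTC on Jan 1.
Add 24 hours 20 minutes travel time → 04:28 UTC (Jan 2).
Ravensport is UTC−9:00, so local arrival = 04:28 − 9:00 = 19:28 on Jan 1.

19:28 on Jan 1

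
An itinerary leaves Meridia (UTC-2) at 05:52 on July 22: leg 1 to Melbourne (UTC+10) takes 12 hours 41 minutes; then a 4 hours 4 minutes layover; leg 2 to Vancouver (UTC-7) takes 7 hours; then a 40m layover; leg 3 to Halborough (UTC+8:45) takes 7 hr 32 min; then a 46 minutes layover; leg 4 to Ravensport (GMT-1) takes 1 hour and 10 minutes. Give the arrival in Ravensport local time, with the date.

16:45 on July 23

Convert departure to UTC: 05:52 + 2:00 = 07:52 UTC on Jul 22.
Add 12 hours and 41 minutes leg 1 → 20:33 UTC.
Add 4 hours 4 minutes layover in Melbourne → 00:37 UTC (Jul 23).
Add 7 hours leg 2 → 07:37 UTC.
Add 40 minutes layover in Vancouver → 08:17 UTC.
Add 7 hours 32 minutes leg 3 → 15:49 UTC.
Add 46 minutes layover in Halborough → 16:35 UTC.
Add 1 hour and 10 minutes leg 4 → 17:45 UTC.
Ravensport is UTC−1:00, so local arrival = 17:45 − 1:00 = 16:45 on Jul 23.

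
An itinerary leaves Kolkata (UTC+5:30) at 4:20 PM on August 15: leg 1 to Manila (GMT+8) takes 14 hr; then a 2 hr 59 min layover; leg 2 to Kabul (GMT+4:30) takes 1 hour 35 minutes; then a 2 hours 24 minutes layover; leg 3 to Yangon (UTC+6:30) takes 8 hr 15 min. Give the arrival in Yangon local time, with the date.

Convert departure to UTC: 4:20 PM − 5:30 = 10:50 AM UTC on Aug 15.
Add 14 hours leg 1 → 12:50 AM UTC (Aug 16).
Add 2 hours 59 minutes layover in Manila → 3:49 AM UTC.
Add 1 hour 35 minutes leg 2 → 5:24 AM UTC.
Add 2 hours and 24 minutes layover in Kabul → 7:48 AM UTC.
Add 8 hours 15 minutes leg 3 → 4:03 PM UTC.
Yangon is UTC+6:30, so local arrival = 4:03 PM + 6:30 = 10:33 PM on Aug 16.

10:33 PM on August 16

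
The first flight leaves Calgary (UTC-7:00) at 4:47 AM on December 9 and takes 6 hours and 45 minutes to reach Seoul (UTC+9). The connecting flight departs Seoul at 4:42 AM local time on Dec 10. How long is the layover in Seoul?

1 hour 10 minutes

Convert departure to UTC: 4:47 AM + 7:00 = 11:47 AM UTC on Dec 9.
Add 6 hours 45 minutes flight time → 6:32 PM UTC.
Seoul is UTC+9:00, so local arrival = 6:32 PM + 9:00 = 3:32 AM on Dec 10.
Layover = 4:42 AM − 3:32 AM = 1 hour 10 minutes.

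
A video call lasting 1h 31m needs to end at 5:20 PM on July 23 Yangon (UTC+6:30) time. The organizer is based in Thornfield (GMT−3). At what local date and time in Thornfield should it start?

6:19 AM on July 23

Target end time in UTC: 5:20 PM − 6:30 = 10:50 AM on Jul 23.
Subtract 1 hour 31 minutes → start 9:19 AM UTC on Jul 23.
Thornfield is UTC−3:00: 9:19 AM − 3:00 = 6:19 AM on Jul 23.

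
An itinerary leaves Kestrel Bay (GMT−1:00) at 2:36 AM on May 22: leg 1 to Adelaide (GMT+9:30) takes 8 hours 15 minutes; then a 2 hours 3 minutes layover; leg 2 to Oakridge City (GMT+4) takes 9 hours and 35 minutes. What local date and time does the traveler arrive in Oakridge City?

3:29 AM on May 23

Convert departure to UTC: 2:36 AM + 1:00 = 3:36 AM UTC on May 22.
Add 8 hours and 15 minutes leg 1 → 11:51 AM UTC.
Add 2 hours and 3 minutes layover in Adelaide → 1:54 PM UTC.
Add 9 hours 35 minutes leg 2 → 11:29 PM UTC.
Oakridge City is UTC+4:00, so local arrival = 11:29 PM + 4:00 = 3:29 AM on May 23.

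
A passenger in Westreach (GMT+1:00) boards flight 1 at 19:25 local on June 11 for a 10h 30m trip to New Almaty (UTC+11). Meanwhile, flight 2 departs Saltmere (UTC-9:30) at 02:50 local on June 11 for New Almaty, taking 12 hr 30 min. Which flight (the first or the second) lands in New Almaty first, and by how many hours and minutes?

Flight 1 in UTC: 19:25 − 1:00 = 18:25 on Jun 11.
+10 hours 30 minutes → arrive 04:55 UTC on Jun 12.
Flight 2 in UTC: 02:50 + 9:30 = 12:20 on Jun 11.
+12 hours 30 minutes → arrive 00:50 UTC on Jun 12.
Flight 2 lands earlier by 4 hours 5 minutes.

the second, by 4 hours 5 minutes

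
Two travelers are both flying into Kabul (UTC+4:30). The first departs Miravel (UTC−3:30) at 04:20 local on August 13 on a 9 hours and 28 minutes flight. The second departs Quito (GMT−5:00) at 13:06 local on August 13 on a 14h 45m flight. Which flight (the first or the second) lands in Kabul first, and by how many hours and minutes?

the first, by 15 hours 33 minutes

Flight 1 in UTC: 04:20 + 3:30 = 07:50 on Aug 13.
+9 hours 28 minutes → arrive 17:18 UTC on Aug 13.
Flight 2 in UTC: 13:06 + 5:00 = 18:06 on Aug 13.
+14 hours and 45 minutes → arrive 08:51 UTC on Aug 14.
Flight 1 lands earlier by 15 hours 33 minutes.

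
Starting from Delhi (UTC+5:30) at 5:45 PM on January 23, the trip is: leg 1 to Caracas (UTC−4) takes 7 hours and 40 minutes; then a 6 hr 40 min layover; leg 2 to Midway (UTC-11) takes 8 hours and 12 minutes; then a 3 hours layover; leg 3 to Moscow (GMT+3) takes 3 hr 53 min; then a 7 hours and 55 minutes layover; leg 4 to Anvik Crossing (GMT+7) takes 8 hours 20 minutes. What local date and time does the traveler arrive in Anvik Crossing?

4:55 PM on January 25

Convert departure to UTC: 5:45 PM − 5:30 = 12:15 PM UTC on Jan 23.
Add 7 hours 40 minutes leg 1 → 7:55 PM UTC.
Add 6 hours 40 minutes layover in Caracas → 2:35 AM UTC (Jan 24).
Add 8 hours and 12 minutes leg 2 → 10:47 AM UTC.
Add 3 hours layover in Midway → 1:47 PM UTC.
Add 3 hours 53 minutes leg 3 → 5:40 PM UTC.
Add 7 hours 55 minutes layover in Moscow → 1:35 AM UTC (Jan 25).
Add 8 hours and 20 minutes leg 4 → 9:55 AM UTC.
Anvik Crossing is UTC+7:00, so local arrival = 9:55 AM + 7:00 = 4:55 PM on Jan 25.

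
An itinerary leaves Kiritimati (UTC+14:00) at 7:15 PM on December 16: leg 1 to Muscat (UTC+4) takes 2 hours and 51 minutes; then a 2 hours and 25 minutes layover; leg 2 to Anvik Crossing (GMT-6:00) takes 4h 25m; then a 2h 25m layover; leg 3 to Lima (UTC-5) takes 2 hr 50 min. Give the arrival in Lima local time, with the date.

Convert departure to UTC: 7:15 PM − 14:00 = 5:15 AM UTC on Dec 16.
Add 2 hours 51 minutes leg 1 → 8:06 AM UTC.
Add 2 hours and 25 minutes layover in Muscat → 10:31 AM UTC.
Add 4 hours 25 minutes leg 2 → 2:56 PM UTC.
Add 2 hours 25 minutes layover in Anvik Crossing → 5:21 PM UTC.
Add 2 hours and 50 minutes leg 3 → 8:11 PM UTC.
Lima is UTC−5:00, so local arrival = 8:11 PM − 5:00 = 3:11 PM on Dec 16.

3:11 PM on Dec 16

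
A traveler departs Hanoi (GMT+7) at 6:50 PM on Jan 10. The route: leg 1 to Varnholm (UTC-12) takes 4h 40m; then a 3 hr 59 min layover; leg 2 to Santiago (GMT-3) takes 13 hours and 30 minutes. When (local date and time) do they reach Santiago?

6:59 AM on January 11

Convert departure to UTC: 6:50 PM − 7:00 = 11:50 AM UTC on Jan 10.
Add 4 hours 40 minutes leg 1 → 4:30 PM UTC.
Add 3 hours 59 minutes layover in Varnholm → 8:29 PM UTC.
Add 13 hours 30 minutes leg 2 → 9:59 AM UTC (Jan 11).
Santiago is UTC−3:00, so local arrival = 9:59 AM − 3:00 = 6:59 AM on Jan 11.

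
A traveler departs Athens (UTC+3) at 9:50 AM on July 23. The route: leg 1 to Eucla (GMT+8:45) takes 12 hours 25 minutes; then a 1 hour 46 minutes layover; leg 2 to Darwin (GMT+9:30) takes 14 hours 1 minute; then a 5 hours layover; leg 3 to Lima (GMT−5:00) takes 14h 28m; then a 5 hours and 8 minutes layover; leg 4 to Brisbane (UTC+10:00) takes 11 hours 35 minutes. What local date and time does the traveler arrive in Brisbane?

9:13 AM on Jul 26

Convert departure to UTC: 9:50 AM − 3:00 = 6:50 AM UTC on Jul 23.
Add 12 hours and 25 minutes leg 1 → 7:15 PM UTC.
Add 1 hour and 46 minutes layover in Eucla → 9:01 PM UTC.
Add 14 hours and 1 minute leg 2 → 11:02 AM UTC (Jul 24).
Add 5 hours layover in Darwin → 4:02 PM UTC.
Add 14 hours and 28 minutes leg 3 → 6:30 AM UTC (Jul 25).
Add 5 hours 8 minutes layover in Lima → 11:38 AM UTC.
Add 11 hours 35 minutes leg 4 → 11:13 PM UTC.
Brisbane is UTC+10:00, so local arrival = 11:13 PM + 10:00 = 9:13 AM on Jul 26.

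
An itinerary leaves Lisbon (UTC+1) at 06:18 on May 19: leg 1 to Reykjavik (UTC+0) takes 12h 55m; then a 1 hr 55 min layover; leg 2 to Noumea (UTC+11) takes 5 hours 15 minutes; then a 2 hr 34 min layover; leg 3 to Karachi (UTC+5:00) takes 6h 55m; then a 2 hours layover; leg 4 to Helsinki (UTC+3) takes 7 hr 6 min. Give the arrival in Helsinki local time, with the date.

22:58 on May 20

Convert departure to UTC: 06:18 − 1:00 = 05:18 UTC on May 19.
Add 12 hours and 55 minutes leg 1 → 18:13 UTC.
Add 1 hour and 55 minutes layover in Reykjavik → 20:08 UTC.
Add 5 hours 15 minutes leg 2 → 01:23 UTC (May 20).
Add 2 hours 34 minutes layover in Noumea → 03:57 UTC.
Add 6 hours and 55 minutes leg 3 → 10:52 UTC.
Add 2 hours layover in Karachi → 12:52 UTC.
Add 7 hours 6 minutes leg 4 → 19:58 UTC.
Helsinki is UTC+3:00, so local arrival = 19:58 + 3:00 = 22:58 on May 20.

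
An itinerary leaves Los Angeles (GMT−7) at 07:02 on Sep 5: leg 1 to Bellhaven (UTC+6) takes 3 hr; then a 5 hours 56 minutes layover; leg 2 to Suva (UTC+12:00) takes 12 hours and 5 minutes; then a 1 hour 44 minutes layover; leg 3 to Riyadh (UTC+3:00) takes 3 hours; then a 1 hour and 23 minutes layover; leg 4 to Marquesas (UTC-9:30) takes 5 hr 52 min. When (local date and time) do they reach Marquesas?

Convert departure to UTC: 07:02 + 7:00 = 14:02 UTC on Sep 5.
Add 3 hours leg 1 → 17:02 UTC.
Add 5 hours and 56 minutes layover in Bellhaven → 22:58 UTC.
Add 12 hours and 5 minutes leg 2 → 11:03 UTC (Sep 6).
Add 1 hour 44 minutes layover in Suva → 12:47 UTC.
Add 3 hours leg 3 → 15:47 UTC.
Add 1 hour and 23 minutes layover in Riyadh → 17:10 UTC.
Add 5 hours and 52 minutes leg 4 → 23:02 UTC.
Marquesas is UTC−9:30, so local arrival = 23:02 − 9:30 = 13:32 on Sep 6.

13:32 on September 6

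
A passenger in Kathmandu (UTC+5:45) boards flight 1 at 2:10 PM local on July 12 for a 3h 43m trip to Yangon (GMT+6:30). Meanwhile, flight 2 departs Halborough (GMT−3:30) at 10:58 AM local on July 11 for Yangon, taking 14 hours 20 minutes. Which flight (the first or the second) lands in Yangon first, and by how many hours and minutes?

Flight 1 in UTC: 2:10 PM − 5:45 = 8:25 AM on Jul 12.
+3 hours and 43 minutes → arrive 12:08 PM UTC on Jul 12.
Flight 2 in UTC: 10:58 AM + 3:30 = 2:28 PM on Jul 11.
+14 hours and 20 minutes → arrive 4:48 AM UTC on Jul 12.
Flight 2 lands earlier by 7 hours 20 minutes.

the second, by 7 hours 20 minutes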